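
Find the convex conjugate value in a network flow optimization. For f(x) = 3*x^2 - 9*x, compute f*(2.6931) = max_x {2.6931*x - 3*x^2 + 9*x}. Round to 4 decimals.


f*(y) = sup_x {y*x - a*x^2 - b*x} = sup_x {(y-b)*x - a*x^2}
FOC: (y - b) - 2a*x = 0 => x* = (y - b)/(2a)
x* = (2.6931 + 9)/(2*3) = 1.9489
f*(2.6931) = (y-b)^2/(4a) = (2.6931 + 9)^2/(4*3)
= 136.7286/12 = 11.394


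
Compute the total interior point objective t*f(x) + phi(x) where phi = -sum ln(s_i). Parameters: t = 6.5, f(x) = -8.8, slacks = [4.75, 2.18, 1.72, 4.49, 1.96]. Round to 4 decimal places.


Step 1: Compute log-barrier.
ln values: [1.5581, 0.7793, 0.5423, 1.5019, 0.6729]
phi = -(1.5581 + 0.7793 + 0.5423 + 1.5019 + 0.6729) = -5.0546
Step 2: Compute augmented objective.
t*f(x) = 6.5*-8.8 = -57.2
Total = -57.2 - 5.0546 = -62.2546


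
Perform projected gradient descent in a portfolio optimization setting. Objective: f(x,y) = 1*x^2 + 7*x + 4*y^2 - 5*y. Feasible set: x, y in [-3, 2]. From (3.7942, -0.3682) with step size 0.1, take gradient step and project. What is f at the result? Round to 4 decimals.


Step 1: Compute gradient at (3.7942, -0.3682).
grad_x = 2*1*3.7942 + 7 = 14.5884
grad_y = 2*4*-0.3682 - 5 = -7.9456
Step 2: Gradient step.
x_raw = 3.7942 - 0.1*14.5884 = 2.3354
y_raw = -0.3682 - 0.1*-7.9456 = 0.4264
Step 3: Project onto [-3, 2].
x_proj = clip(2.3354) = 2.0
y_proj = clip(0.4264) = 0.4264
Step 4: Evaluate f.
f(2.0, 0.4264) = 16.5953


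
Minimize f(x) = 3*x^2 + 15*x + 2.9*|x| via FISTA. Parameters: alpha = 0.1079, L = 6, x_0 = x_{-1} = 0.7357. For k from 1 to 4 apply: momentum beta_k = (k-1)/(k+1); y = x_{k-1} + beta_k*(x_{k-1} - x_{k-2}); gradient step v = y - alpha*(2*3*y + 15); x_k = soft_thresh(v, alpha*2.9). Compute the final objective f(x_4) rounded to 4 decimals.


FISTA on f(x) = 3*x^2 + 15*x + 2.9*|x|
L = 6, alpha = 0.1079
Iteration 1: beta = 0.0, y = 0.7357 + 0.0*(0.7357 - 0.7357) = 0.7357
  grad(y) = 19.4142, v = y - alpha*grad = -1.3591
  prox(v) = soft_thresh(-1.3591, 0.3129) = -1.0462
Iteration 2: beta = 0.3333, y = -1.0462 + 0.3333*(-1.0462 - 0.7357) = -1.6401
  grad(y) = 5.1591, v = y - alpha*grad = -2.1968
  prox(v) = soft_thresh(-2.1968, 0.3129) = -1.8839
Iteration 3: beta = 0.5, y = -1.8839 + 0.5*(-1.8839 + 1.0462) = -2.3028
  grad(y) = 1.1834, v = y - alpha*grad = -2.4305
  prox(v) = soft_thresh(-2.4305, 0.3129) = -2.1175
Iteration 4: beta = 0.6, y = -2.1175 + 0.6*(-2.1175 + 1.8839) = -2.2577
  grad(y) = 1.4536, v = y - alpha*grad = -2.4146
  prox(v) = soft_thresh(-2.4146, 0.3129) = -2.1017
f(x_4) = 3*(-2.1017)^2 + 15*(-2.1017) + 2.9*|-2.1017| = -12.1792


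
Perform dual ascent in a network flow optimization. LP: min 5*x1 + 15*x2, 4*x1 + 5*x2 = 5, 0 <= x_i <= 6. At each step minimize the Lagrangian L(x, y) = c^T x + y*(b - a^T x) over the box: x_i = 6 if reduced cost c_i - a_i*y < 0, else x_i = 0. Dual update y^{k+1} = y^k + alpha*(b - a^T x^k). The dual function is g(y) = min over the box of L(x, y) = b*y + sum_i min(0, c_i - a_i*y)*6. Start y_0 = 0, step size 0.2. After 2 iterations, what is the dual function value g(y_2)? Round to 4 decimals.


Dual ascent for LP: min 5*x1 + 15*x2, 4*x1 + 5*x2 = 5, 0 <= x_i <= 6
Step 1: y^k = 0.0, reduced costs: (5.0, 15.0)
  x^k = (0.0, 0.0), subgradient = b - a^T x = 5.0
  y^{k+1} = 0.0 + 0.2*5.0 = 1.0
Step 2: y^k = 1.0, reduced costs: (1.0, 10.0)
  x^k = (0.0, 0.0), subgradient = b - a^T x = 5.0
  y^{k+1} = 1.0 + 0.2*5.0 = 2.0
Dual objective at y_2 = 2.0: reduced costs (-3.0, 5.0), box minimizer x = (6.0, 0.0)
g(y_2) = b*y + (c1 - a1*y)*x1 + (c2 - a2*y)*x2 = 5*2.0 + (-3.0)*6.0 + 5.0*0.0 = 10.0 - 18.0 + 0.0 = -8.0


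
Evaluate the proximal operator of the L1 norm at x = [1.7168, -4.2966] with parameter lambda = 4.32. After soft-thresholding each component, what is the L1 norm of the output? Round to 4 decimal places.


Soft-thresholding with lambda = 4.32:
prox(1.7168) = sign(1.7168)*max(|1.7168| - 4.32, 0) = 0.0
prox(-4.2966) = sign(-4.2966)*max(|-4.2966| - 4.32, 0) = 0.0
prox(x) = [0.0, 0.0]
||prox(x)||_1 = 0.0 + 0.0 = 0.0


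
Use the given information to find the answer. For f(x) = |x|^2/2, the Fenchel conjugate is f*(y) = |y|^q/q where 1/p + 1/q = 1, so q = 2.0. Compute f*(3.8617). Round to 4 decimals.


The conjugate exponent q satisfies 1/p + 1/q = 1.
p = 2, so q = 2/(2 - 1) = 2.0
|y|^q = 3.8617^2.0 = 14.9127
f*(3.8617) = 14.9127 / 2.0 = 7.4564


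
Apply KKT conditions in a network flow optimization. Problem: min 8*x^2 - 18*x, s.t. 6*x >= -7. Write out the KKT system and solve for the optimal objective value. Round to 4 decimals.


Step 1: Try lambda = 0 (constraint inactive).
Stationarity: 2*8*x - 18 = 0
x* = 18/(2*8) = 1.125
Check constraint: 6*1.125 = 6.75 >= -7 -- satisfied.
Step 2: Compute optimal value.
f(x*) = 8*1.125^2 - 18*1.125 = -10.125


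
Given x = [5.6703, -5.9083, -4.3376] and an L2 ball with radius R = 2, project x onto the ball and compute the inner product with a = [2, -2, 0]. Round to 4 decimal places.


Step 1: Compute ||x|| (intermediates to 6 decimals).
||x|| = sqrt(5.6703^2 + (-5.9083)^2 + (-4.3376)^2) = 9.266881
Step 2: Project.
Since ||x|| > R, scale = R/||x|| = 2/9.266881 = 0.215822, proj(x) = scale * x
proj(x) = [1.223775, -1.275141, -0.93615]
Step 3: Dot product.
a^T * proj(x) = 2*1.223775 - 2*(-1.275141) + 0*(-0.93615) = 4.9978


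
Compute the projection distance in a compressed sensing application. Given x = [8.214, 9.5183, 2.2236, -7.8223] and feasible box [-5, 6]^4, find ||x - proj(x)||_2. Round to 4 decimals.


Project each component onto [-5, 6].
clip(8.214) = 6.0, clip(9.5183) = 6.0, clip(2.2236) = 2.2236, clip(-7.8223) = -5.0
Projection = [6.0, 6.0, 2.2236, -5.0]
Squared diffs: [4.9018, 12.3784, 0.0, 7.9654]
Distance = sqrt(25.2456) = 5.0245


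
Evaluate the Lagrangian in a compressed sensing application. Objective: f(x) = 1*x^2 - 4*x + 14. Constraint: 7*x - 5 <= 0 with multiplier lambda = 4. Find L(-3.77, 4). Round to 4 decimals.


Step 1: Evaluate f(x).
f(-3.77) = 1*(-3.77)^2 - 4*(-3.77) + 14 = 43.2929
Step 2: Evaluate g(x).
g(-3.77) = 7*-3.77 - 5 = -31.39
Step 3: Compute Lagrangian.
L = 43.2929 + 4*-31.39 = -82.2671


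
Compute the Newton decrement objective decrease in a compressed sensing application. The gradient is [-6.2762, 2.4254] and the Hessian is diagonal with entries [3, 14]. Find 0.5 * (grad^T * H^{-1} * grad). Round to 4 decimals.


Step 1: H is diagonal, so H^(-1) * g = [-2.0921, 0.1732].
Step 2: g^T H^(-1) g = sum_i g_i^2 / H_ii
  = (-6.2762)^2/3 + (2.4254)^2/14
  = 13.1302 + 0.4202 = 13.5504
Step 3: Objective decrease = 0.5 * g^T H^(-1) g = 6.7752


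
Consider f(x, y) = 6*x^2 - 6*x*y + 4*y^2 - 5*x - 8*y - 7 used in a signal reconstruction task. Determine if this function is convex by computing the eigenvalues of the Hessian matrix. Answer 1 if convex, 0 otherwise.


The Hessian of f(x,y) = 6*x^2 - 6*x*y + 4*y^2 - 5*x - 8*y - 7 is:
H = [[12, -6], [-6, 8]]
Trace = 12 + 8 = 20
Determinant = 12*8 - (-6)^2 = 60
Discriminant = (20)^2 - 4*60 = 160.0
Eigenvalues: lambda_1 = 3.6754, lambda_2 = 16.3246
The function is convex.

1


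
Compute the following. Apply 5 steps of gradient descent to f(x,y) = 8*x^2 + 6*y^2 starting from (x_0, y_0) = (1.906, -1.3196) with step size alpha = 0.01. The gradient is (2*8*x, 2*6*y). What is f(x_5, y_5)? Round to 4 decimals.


Gradient descent on f(x,y) = 8*x^2 + 6*y^2.
Starting point: (1.906, -1.3196), alpha = 0.01
Step 1: grad_x = 2*8*1.906 = 30.496, grad_y = 2*6*-1.3196 = -15.8352
  x_1 = 1.906 - 0.01*30.496 = 1.601
  y_1 = -1.3196 - 0.01*-15.8352 = -1.1612
Step 2: grad_x = 2*8*1.601 = 25.6166, grad_y = 2*6*-1.1612 = -13.935
  x_2 = 1.601 - 0.01*25.6166 = 1.3449
  y_2 = -1.1612 - 0.01*-13.935 = -1.0219
Step 3: grad_x = 2*8*1.3449 = 21.518, grad_y = 2*6*-1.0219 = -12.2628
  x_3 = 1.3449 - 0.01*21.518 = 1.1297
  y_3 = -1.0219 - 0.01*-12.2628 = -0.8993
Step 4: grad_x = 2*8*1.1297 = 18.0751, grad_y = 2*6*-0.8993 = -10.7912
  x_4 = 1.1297 - 0.01*18.0751 = 0.9489
  y_4 = -0.8993 - 0.01*-10.7912 = -0.7914
Step 5: grad_x = 2*8*0.9489 = 15.1831, grad_y = 2*6*-0.7914 = -9.4963
  x_5 = 0.9489 - 0.01*15.1831 = 0.7971
  y_5 = -0.7914 - 0.01*-9.4963 = -0.6964
f(0.7971, -0.6964) = 8*0.7971^2 + 6*(-0.6964)^2 = 7.9929


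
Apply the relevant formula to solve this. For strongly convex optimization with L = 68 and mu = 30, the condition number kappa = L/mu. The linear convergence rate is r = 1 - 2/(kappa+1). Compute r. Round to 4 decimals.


Step 1: Compute the condition number.
kappa = L/mu = 68/30 = 2.2667
Step 2: Compute the convergence rate.
r = 1 - 2/(kappa + 1) = 1 - 2*mu/(L + mu) = (L - mu)/(L + mu) = 38/98 = 0.3878


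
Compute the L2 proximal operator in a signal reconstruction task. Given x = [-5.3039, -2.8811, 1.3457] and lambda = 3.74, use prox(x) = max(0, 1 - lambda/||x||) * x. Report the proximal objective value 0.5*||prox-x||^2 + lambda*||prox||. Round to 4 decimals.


Step 1: Compute ||x||.
||x|| = 6.1841
Step 2: Compute scaling factor.
scale = max(0, 1 - 3.74/6.1841) = 0.3952
Step 3: prox(x) = [-2.0962, -1.1387, 0.5319]
||prox(x)|| = 2.4441
Step 4: Proximal objective.
0.5*||prox-x||^2 = 6.9938
lambda*||prox|| = 9.1409
Total = 16.1347


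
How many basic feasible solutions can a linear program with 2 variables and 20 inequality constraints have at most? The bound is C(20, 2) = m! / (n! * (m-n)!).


Each vertex corresponds to some choice of n active constraints out of m, so the number of vertices is at most C(m, n) = m! / (n!(m-n)!).
m = 20, n = 2
Numerator: 20 * 19
Denominator: 2! = 2
C(20, 2) = 190


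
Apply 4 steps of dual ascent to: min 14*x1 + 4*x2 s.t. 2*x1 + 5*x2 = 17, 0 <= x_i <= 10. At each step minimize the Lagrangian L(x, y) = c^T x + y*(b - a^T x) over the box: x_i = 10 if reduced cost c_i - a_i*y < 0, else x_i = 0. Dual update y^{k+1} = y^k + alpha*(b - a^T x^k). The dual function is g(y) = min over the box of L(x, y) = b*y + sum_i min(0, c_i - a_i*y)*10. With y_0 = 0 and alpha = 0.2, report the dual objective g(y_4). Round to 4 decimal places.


Dual ascent for LP: min 14*x1 + 4*x2, 2*x1 + 5*x2 = 17, 0 <= x_i <= 10
Step 1: y^k = 0.0, reduced costs: (14.0, 4.0)
  x^k = (0.0, 0.0), subgradient = b - a^T x = 17.0
  y^{k+1} = 0.0 + 0.2*17.0 = 3.4
Step 2: y^k = 3.4, reduced costs: (7.2, -13.0)
  x^k = (0.0, 10.0), subgradient = b - a^T x = -33.0
  y^{k+1} = 3.4 + 0.2*-33.0 = -3.2
Step 3: y^k = -3.2, reduced costs: (20.4, 20.0)
  x^k = (0.0, 0.0), subgradient = b - a^T x = 17.0
  y^{k+1} = -3.2 + 0.2*17.0 = 0.2
Step 4: y^k = 0.2, reduced costs: (13.6, 3.0)
  x^k = (0.0, 0.0), subgradient = b - a^T x = 17.0
  y^{k+1} = 0.2 + 0.2*17.0 = 3.6
Dual objective at y_4 = 3.6: reduced costs (6.8, -14.0), box minimizer x = (0.0, 10.0)
g(y_4) = b*y + (c1 - a1*y)*x1 + (c2 - a2*y)*x2 = 17*3.6 + 6.8*0.0 + (-14.0)*10.0 = 61.2 + 0.0 - 140.0 = -78.8


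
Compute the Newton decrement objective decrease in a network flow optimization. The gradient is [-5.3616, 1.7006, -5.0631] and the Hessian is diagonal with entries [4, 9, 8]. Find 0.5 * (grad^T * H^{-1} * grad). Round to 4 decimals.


Step 1: H is diagonal, so H^(-1) * g = [-1.3404, 0.189, -0.6329].
Step 2: g^T H^(-1) g = sum_i g_i^2 / H_ii
  = (-5.3616)^2/4 + (1.7006)^2/9 + (-5.0631)^2/8
  = 7.1867 + 0.3213 + 3.2044 = 10.7124
Step 3: Objective decrease = 0.5 * g^T H^(-1) g = 5.3562


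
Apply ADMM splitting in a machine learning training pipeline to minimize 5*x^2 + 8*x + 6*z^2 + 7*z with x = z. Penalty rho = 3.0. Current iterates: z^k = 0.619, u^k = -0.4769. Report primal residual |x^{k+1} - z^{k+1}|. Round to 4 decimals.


ADMM iteration with rho = 3.0, z^k = 0.619, u^k = -0.4769
Step 1: x-update.
Minimize 5*x^2 + 8*x + (3.0/2)*(x - 0.619 - 0.4769)^2
FOC: (2*5 + 3.0)*x = -8 + 3.0*(0.619 + 0.4769)
x^{k+1} = -0.3625
Step 2: z-update.
Minimize 6*z^2 + 7*z + (3.0/2)*(-0.3625 - z - 0.4769)^2
FOC: (2*6 + 3.0)*z = -7 + 3.0*(-0.3625 - 0.4769)
z^{k+1} = -0.6345
Step 3: u-update.
u^{k+1} = -0.4769 - 0.3625 + 0.6345 = -0.2048
Step 4: Primal residual = |-0.3625 + 0.6345| = 0.2721


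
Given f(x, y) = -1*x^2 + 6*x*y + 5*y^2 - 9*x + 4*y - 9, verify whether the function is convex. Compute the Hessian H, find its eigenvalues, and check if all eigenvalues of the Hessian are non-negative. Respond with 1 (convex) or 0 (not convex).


The Hessian of f(x,y) = -1*x^2 + 6*x*y + 5*y^2 - 9*x + 4*y - 9 is:
H = [[-2, 6], [6, 10]]
Trace = -2 + 10 = 8
Determinant = -2*10 - (6)^2 = -56
Discriminant = (8)^2 - 4*-56 = 288.0
Eigenvalues: lambda_1 = -4.4853, lambda_2 = 12.4853
The function is not convex.

0


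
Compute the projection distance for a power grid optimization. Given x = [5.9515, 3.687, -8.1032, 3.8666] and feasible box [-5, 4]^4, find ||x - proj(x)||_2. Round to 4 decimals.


Project each component onto [-5, 4].
clip(5.9515) = 4.0, clip(3.687) = 3.687, clip(-8.1032) = -5.0, clip(3.8666) = 3.8666
Projection = [4.0, 3.687, -5.0, 3.8666]
Squared diffs: [3.8084, 0.0, 9.6299, 0.0]
Distance = sqrt(13.4383) = 3.6658


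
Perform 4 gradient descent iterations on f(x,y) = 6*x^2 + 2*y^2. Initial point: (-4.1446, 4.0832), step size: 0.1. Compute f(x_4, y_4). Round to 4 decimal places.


Gradient descent on f(x,y) = 6*x^2 + 2*y^2.
Starting point: (-4.1446, 4.0832), alpha = 0.1
Step 1: grad_x = 2*6*-4.1446 = -49.7352, grad_y = 2*2*4.0832 = 16.3328
  x_1 = -4.1446 - 0.1*-49.7352 = 0.8289
  y_1 = 4.0832 - 0.1*16.3328 = 2.4499
Step 2: grad_x = 2*6*0.8289 = 9.947, grad_y = 2*2*2.4499 = 9.7997
  x_2 = 0.8289 - 0.1*9.947 = -0.1658
  y_2 = 2.4499 - 0.1*9.7997 = 1.47
Step 3: grad_x = 2*6*-0.1658 = -1.9894, grad_y = 2*2*1.47 = 5.8798
  x_3 = -0.1658 - 0.1*-1.9894 = 0.0332
  y_3 = 1.47 - 0.1*5.8798 = 0.882
Step 4: grad_x = 2*6*0.0332 = 0.3979, grad_y = 2*2*0.882 = 3.5279
  x_4 = 0.0332 - 0.1*0.3979 = -0.0066
  y_4 = 0.882 - 0.1*3.5279 = 0.5292
f(-0.0066, 0.5292) = 6*(-0.0066)^2 + 2*0.5292^2 = 0.5603


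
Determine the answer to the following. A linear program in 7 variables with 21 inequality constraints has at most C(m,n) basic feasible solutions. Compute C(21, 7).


Each vertex corresponds to some choice of n active constraints out of m, so the number of vertices is at most C(m, n) = m! / (n!(m-n)!).
m = 21, n = 7
Numerator: 21 * 20 * 19 * 18 * 17 * 16 * 15
Denominator: 7! = 5040
C(21, 7) = 116280


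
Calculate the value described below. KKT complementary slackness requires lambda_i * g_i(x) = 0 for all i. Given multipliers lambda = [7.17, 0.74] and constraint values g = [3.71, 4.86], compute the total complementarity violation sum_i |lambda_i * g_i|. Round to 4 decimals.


KKT complementary slackness check:
lambda_1 * g_1 = 7.17 * 3.71 = 26.6007
lambda_2 * g_2 = 0.74 * 4.86 = 3.5964
Total violation = 26.6007 + 3.5964 = 30.1971


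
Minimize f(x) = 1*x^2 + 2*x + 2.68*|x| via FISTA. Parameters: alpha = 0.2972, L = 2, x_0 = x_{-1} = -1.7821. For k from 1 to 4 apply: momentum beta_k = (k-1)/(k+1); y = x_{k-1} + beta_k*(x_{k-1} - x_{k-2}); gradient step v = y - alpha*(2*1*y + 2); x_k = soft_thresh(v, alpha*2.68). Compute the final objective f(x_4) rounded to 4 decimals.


FISTA on f(x) = 1*x^2 + 2*x + 2.68*|x|
L = 2, alpha = 0.2972
Iteration 1: beta = 0.0, y = -1.7821 + 0.0*(-1.7821 + 1.7821) = -1.7821
  grad(y) = -1.5642, v = y - alpha*grad = -1.3172
  prox(v) = soft_thresh(-1.3172, 0.7965) = -0.5207
Iteration 2: beta = 0.3333, y = -0.5207 + 0.3333*(-0.5207 + 1.7821) = -0.1003
  grad(y) = 1.7995, v = y - alpha*grad = -0.6351
  prox(v) = soft_thresh(-0.6351, 0.7965) = 0.0
Iteration 3: beta = 0.5, y = 0.0 + 0.5*(0.0 + 0.5207) = 0.2604
  grad(y) = 2.5207, v = y - alpha*grad = -0.4888
  prox(v) = soft_thresh(-0.4888, 0.7965) = 0.0
Iteration 4: beta = 0.6, y = 0.0 + 0.6*(0.0 - 0.0) = 0.0
  grad(y) = 2.0, v = y - alpha*grad = -0.5944
  prox(v) = soft_thresh(-0.5944, 0.7965) = 0.0
f(x_4) = 1*0.0^2 + 2*0.0 + 2.68*|0.0| = 0.0


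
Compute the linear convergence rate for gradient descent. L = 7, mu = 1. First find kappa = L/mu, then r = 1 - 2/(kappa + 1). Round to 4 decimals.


Step 1: Compute the condition number.
kappa = L/mu = 7/1 = 7.0
Step 2: Compute the convergence rate.
r = 1 - 2/(kappa + 1) = 1 - 2*mu/(L + mu) = (L - mu)/(L + mu) = 6/8 = 0.75


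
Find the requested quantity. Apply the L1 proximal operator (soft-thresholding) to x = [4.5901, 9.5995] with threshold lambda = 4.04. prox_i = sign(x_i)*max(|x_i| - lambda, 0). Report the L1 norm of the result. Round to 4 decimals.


Soft-thresholding with lambda = 4.04:
prox(4.5901) = sign(4.5901)*max(|4.5901| - 4.04, 0) = 0.5501
prox(9.5995) = sign(9.5995)*max(|9.5995| - 4.04, 0) = 5.5595
prox(x) = [0.5501, 5.5595]
||prox(x)||_1 = 0.5501 + 5.5595 = 6.1096


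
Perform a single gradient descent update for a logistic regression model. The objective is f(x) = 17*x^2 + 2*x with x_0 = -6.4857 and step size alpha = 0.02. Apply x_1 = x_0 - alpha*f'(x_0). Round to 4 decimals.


We compute the gradient at x_0 and apply the update.
f'(x) = 34*x + 2
f'(-6.4857) = 34*-6.4857 + 2 = -218.5138
x_1 = -6.4857 - 0.02*-218.5138 = -2.1154


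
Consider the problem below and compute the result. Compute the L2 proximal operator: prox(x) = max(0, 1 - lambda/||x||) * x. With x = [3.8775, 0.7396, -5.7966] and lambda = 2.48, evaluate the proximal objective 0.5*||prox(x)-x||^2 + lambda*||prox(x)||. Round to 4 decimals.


Step 1: Compute ||x||.
||x|| = 7.013
Step 2: Compute scaling factor.
scale = max(0, 1 - 2.48/7.013) = 0.6464
Step 3: prox(x) = [2.5063, 0.4781, -3.7468]
||prox(x)|| = 4.533
Step 4: Proximal objective.
0.5*||prox-x||^2 = 3.0752
lambda*||prox|| = 11.2418
Total = 14.3171


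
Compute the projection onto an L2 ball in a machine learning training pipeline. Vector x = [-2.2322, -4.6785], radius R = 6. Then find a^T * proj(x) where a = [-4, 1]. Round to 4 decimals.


Step 1: Compute ||x|| (intermediates to 6 decimals).
||x|| = sqrt((-2.2322)^2 + (-4.6785)^2) = 5.183732
Step 2: Project.
Since ||x|| <= R, proj = x (no scaling needed).
proj(x) = [-2.2322, -4.6785]
Step 3: Dot product.
a^T * proj(x) = -4*(-2.2322) + 1*(-4.6785) = 4.2503


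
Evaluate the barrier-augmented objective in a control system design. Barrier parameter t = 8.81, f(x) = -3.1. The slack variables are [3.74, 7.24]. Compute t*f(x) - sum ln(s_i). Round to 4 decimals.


Step 1: Compute log-barrier.
ln values: [1.3191, 1.9796]
phi = -(1.3191 + 1.9796) = -3.2987
Step 2: Compute augmented objective.
t*f(x) = 8.81*-3.1 = -27.311
Total = -27.311 - 3.2987 = -30.6097


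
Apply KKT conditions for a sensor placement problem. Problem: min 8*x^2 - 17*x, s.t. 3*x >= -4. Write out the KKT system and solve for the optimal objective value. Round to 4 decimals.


Step 1: Try lambda = 0 (constraint inactive).
Stationarity: 2*8*x - 17 = 0
x* = 17/(2*8) = 1.0625
Check constraint: 3*1.0625 = 3.1875 >= -4 -- satisfied.
Step 2: Compute optimal value.
f(x*) = 8*1.0625^2 - 17*1.0625 = -9.0313


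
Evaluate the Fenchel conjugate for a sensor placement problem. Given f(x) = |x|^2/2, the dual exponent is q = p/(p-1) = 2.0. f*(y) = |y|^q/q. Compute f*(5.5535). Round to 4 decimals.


The conjugate exponent q satisfies 1/p + 1/q = 1.
p = 2, so q = 2/(2 - 1) = 2.0
|y|^q = 5.5535^2.0 = 30.8414
f*(5.5535) = 30.8414 / 2.0 = 15.4207


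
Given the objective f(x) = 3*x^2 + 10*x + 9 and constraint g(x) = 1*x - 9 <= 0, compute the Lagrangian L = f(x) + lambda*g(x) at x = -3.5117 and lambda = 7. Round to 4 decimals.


Step 1: Evaluate f(x).
f(-3.5117) = 3*(-3.5117)^2 + 10*(-3.5117) + 9 = 10.8791
Step 2: Evaluate g(x).
g(-3.5117) = 1*-3.5117 - 9 = -12.5117
Step 3: Compute Lagrangian.
L = 10.8791 + 7*-12.5117 = -76.7028


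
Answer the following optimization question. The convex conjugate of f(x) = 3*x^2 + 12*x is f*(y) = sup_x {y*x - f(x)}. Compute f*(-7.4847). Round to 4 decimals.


f*(y) = sup_x {y*x - a*x^2 - b*x} = sup_x {(y-b)*x - a*x^2}
FOC: (y - b) - 2a*x = 0 => x* = (y - b)/(2a)
x* = (-7.4847 - 12)/(2*3) = -3.2475
f*(-7.4847) = (y-b)^2/(4a) = (-7.4847 - 12)^2/(4*3)
= 379.6535/12 = 31.6378


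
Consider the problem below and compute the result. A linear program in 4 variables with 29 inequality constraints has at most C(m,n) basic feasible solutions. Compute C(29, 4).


Each vertex corresponds to some choice of n active constraints out of m, so the number of vertices is at most C(m, n) = m! / (n!(m-n)!).
m = 29, n = 4
Numerator: 29 * 28 * 27 * 26
Denominator: 4! = 24
C(29, 4) = 23751


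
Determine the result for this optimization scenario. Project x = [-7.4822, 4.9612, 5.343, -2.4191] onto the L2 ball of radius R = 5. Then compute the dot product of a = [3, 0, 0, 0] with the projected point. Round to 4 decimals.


Step 1: Compute ||x|| (intermediates to 6 decimals).
||x|| = sqrt((-7.4822)^2 + 4.9612^2 + 5.343^2 + (-2.4191)^2) = 10.723643
Step 2: Project.
Since ||x|| > R, scale = R/||x|| = 5/10.723643 = 0.466259, proj(x) = scale * x
proj(x) = [-3.488643, 2.313204, 2.491222, -1.127927]
Step 3: Dot product.
a^T * proj(x) = 3*(-3.488643) + 0*2.313204 + 0*2.491222 + 0*(-1.127927) = -10.4659


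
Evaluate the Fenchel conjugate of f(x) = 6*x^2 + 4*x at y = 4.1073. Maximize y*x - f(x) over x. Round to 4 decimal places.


f*(y) = sup_x {y*x - a*x^2 - b*x} = sup_x {(y-b)*x - a*x^2}
FOC: (y - b) - 2a*x = 0 => x* = (y - b)/(2a)
x* = (4.1073 - 4)/(2*6) = 0.0089
f*(4.1073) = (y-b)^2/(4a) = (4.1073 - 4)^2/(4*6)
= 0.0115/24 = 0.0005


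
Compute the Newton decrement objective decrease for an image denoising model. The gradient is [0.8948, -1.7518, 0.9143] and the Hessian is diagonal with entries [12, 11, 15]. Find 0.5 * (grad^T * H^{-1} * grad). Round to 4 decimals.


Step 1: H is diagonal, so H^(-1) * g = [0.0746, -0.1593, 0.061].
Step 2: g^T H^(-1) g = sum_i g_i^2 / H_ii
  = (0.8948)^2/12 + (-1.7518)^2/11 + (0.9143)^2/15
  = 0.0667 + 0.279 + 0.0557 = 0.4014
Step 3: Objective decrease = 0.5 * g^T H^(-1) g = 0.2007


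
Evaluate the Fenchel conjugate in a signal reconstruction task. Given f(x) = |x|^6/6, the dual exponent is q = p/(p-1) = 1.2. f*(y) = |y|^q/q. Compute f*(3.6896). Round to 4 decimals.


The conjugate exponent q satisfies 1/p + 1/q = 1.
p = 6, so q = 6/(6 - 1) = 1.2
|y|^q = 3.6896^1.2 = 4.7904
f*(3.6896) = 4.7904 / 1.2 = 3.992


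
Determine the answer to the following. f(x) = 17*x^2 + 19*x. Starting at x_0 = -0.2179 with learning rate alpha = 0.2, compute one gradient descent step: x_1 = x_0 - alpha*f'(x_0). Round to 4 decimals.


We compute the gradient at x_0 and apply the update.
f'(x) = 34*x + 19
f'(-0.2179) = 34*-0.2179 + 19 = 11.5914
x_1 = -0.2179 - 0.2*11.5914 = -2.5362


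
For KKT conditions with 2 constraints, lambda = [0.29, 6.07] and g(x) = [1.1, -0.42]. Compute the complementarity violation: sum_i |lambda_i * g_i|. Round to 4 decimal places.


KKT complementary slackness check:
lambda_1 * g_1 = 0.29 * 1.1 = 0.319
lambda_2 * g_2 = 6.07 * -0.42 = -2.5494
Total violation = 0.319 + 2.5494 = 2.8684


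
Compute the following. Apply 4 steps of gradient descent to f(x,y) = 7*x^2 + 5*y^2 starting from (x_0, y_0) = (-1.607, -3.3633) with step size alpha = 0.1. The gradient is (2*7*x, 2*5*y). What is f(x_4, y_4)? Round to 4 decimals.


Gradient descent on f(x,y) = 7*x^2 + 5*y^2.
Starting point: (-1.607, -3.3633), alpha = 0.1
Step 1: grad_x = 2*7*-1.607 = -22.498, grad_y = 2*5*-3.3633 = -33.633
  x_1 = -1.607 - 0.1*-22.498 = 0.6428
  y_1 = -3.3633 - 0.1*-33.633 = 0.0
Step 2: grad_x = 2*7*0.6428 = 8.9992, grad_y = 2*5*0.0 = 0.0
  x_2 = 0.6428 - 0.1*8.9992 = -0.2571
  y_2 = 0.0 - 0.1*0.0 = 0.0
Step 3: grad_x = 2*7*-0.2571 = -3.5997, grad_y = 2*5*0.0 = 0.0
  x_3 = -0.2571 - 0.1*-3.5997 = 0.1028
  y_3 = 0.0 - 0.1*0.0 = 0.0
Step 4: grad_x = 2*7*0.1028 = 1.4399, grad_y = 2*5*0.0 = 0.0
  x_4 = 0.1028 - 0.1*1.4399 = -0.0411
  y_4 = 0.0 - 0.1*0.0 = 0.0
f(-0.0411, 0.0) = 7*(-0.0411)^2 + 5*0.0^2 = 0.0118


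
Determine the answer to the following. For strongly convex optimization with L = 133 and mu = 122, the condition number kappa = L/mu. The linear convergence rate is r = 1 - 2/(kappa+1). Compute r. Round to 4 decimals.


Step 1: Compute the condition number.
kappa = L/mu = 133/122 = 1.0902
Step 2: Compute the convergence rate.
r = 1 - 2/(kappa + 1) = 1 - 2*mu/(L + mu) = (L - mu)/(L + mu) = 11/255 = 0.0431


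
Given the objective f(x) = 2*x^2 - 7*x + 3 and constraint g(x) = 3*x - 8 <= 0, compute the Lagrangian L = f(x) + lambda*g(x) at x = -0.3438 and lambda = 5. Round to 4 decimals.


Step 1: Evaluate f(x).
f(-0.3438) = 2*(-0.3438)^2 - 7*(-0.3438) + 3 = 5.643
Step 2: Evaluate g(x).
g(-0.3438) = 3*-0.3438 - 8 = -9.0314
Step 3: Compute Lagrangian.
L = 5.643 + 5*-9.0314 = -39.514


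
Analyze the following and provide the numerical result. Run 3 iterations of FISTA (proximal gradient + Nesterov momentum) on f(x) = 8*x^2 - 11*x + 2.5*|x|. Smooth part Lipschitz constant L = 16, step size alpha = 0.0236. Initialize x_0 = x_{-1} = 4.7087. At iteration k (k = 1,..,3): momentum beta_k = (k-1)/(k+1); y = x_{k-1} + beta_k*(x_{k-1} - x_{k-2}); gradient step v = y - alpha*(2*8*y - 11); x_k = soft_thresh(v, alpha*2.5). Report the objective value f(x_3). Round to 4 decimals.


FISTA on f(x) = 8*x^2 - 11*x + 2.5*|x|
L = 16, alpha = 0.0236
Iteration 1: beta = 0.0, y = 4.7087 + 0.0*(4.7087 - 4.7087) = 4.7087
  grad(y) = 64.3392, v = y - alpha*grad = 3.1903
  prox(v) = soft_thresh(3.1903, 0.059) = 3.1313
Iteration 2: beta = 0.3333, y = 3.1313 + 0.3333*(3.1313 - 4.7087) = 2.6055
  grad(y) = 30.6879, v = y - alpha*grad = 1.8813
  prox(v) = soft_thresh(1.8813, 0.059) = 1.8223
Iteration 3: beta = 0.5, y = 1.8223 + 0.5*(1.8223 - 3.1313) = 1.1677
  grad(y) = 7.6839, v = y - alpha*grad = 0.9864
  prox(v) = soft_thresh(0.9864, 0.059) = 0.9274
f(x_3) = 8*0.9274^2 - 11*0.9274 + 2.5*|0.9274| = -1.0023


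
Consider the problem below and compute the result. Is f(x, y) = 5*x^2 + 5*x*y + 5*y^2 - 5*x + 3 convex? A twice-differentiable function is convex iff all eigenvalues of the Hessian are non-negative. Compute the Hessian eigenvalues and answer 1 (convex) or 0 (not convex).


The Hessian of f(x,y) = 5*x^2 + 5*x*y + 5*y^2 - 5*x + 3 is:
H = [[10, 5], [5, 10]]
Trace = 10 + 10 = 20
Determinant = 10*10 - (5)^2 = 75
Discriminant = (20)^2 - 4*75 = 100.0
Eigenvalues: lambda_1 = 5.0, lambda_2 = 15.0
The function is convex.

1


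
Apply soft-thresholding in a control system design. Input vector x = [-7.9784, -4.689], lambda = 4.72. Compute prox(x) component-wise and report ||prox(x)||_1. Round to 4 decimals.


Soft-thresholding with lambda = 4.72:
prox(-7.9784) = sign(-7.9784)*max(|-7.9784| - 4.72, 0) = -3.2584
prox(-4.689) = sign(-4.689)*max(|-4.689| - 4.72, 0) = 0.0
prox(x) = [-3.2584, 0.0]
||prox(x)||_1 = 3.2584 + 0.0 = 3.2584


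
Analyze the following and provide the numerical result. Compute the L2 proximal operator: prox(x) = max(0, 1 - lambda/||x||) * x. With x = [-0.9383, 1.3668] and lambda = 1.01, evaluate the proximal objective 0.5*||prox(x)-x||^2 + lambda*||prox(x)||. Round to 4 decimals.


Step 1: Compute ||x||.
||x|| = 1.6579
Step 2: Compute scaling factor.
scale = max(0, 1 - 1.01/1.6579) = 0.3908
Step 3: prox(x) = [-0.3667, 0.5341]
||prox(x)|| = 0.6479
Step 4: Proximal objective.
0.5*||prox-x||^2 = 0.5101
lambda*||prox|| = 0.6544
Total = 1.1644


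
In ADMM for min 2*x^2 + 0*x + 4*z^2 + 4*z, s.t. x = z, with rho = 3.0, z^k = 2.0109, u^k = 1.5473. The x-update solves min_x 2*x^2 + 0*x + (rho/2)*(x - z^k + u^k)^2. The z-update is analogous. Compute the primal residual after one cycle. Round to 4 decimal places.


ADMM iteration with rho = 3.0, z^k = 2.0109, u^k = 1.5473
Step 1: x-update.
Minimize 2*x^2 + 0*x + (3.0/2)*(x - 2.0109 + 1.5473)^2
FOC: (2*2 + 3.0)*x = 0 + 3.0*(2.0109 - 1.5473)
x^{k+1} = 0.1987
Step 2: z-update.
Minimize 4*z^2 + 4*z + (3.0/2)*(0.1987 - z + 1.5473)^2
FOC: (2*4 + 3.0)*z = -4 + 3.0*(0.1987 + 1.5473)
z^{k+1} = 0.1125
Step 3: u-update.
u^{k+1} = 1.5473 + 0.1987 - 0.1125 = 1.6334
Step 4: Primal residual = |0.1987 - 0.1125| = 0.0861


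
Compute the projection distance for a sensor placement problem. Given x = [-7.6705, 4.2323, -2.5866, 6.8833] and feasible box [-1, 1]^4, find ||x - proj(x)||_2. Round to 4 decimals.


Project each component onto [-1, 1].
clip(-7.6705) = -1.0, clip(4.2323) = 1.0, clip(-2.5866) = -1.0, clip(6.8833) = 1.0
Projection = [-1.0, 1.0, -1.0, 1.0]
Squared diffs: [44.4956, 10.4478, 2.5173, 34.6132]
Distance = sqrt(92.0739) = 9.5955


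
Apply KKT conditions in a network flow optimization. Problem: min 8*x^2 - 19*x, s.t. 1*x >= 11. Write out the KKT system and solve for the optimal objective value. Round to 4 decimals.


Step 1: Try lambda = 0 (constraint inactive).
x_unc = 19/(2*8) = 1.1875
Check: 1*1.1875 = 1.1875 < 11 -- violated!
Step 2: Constraint must be active: 1*x = 11
x* = 11/1 = 11.0
lambda = (2*8*11.0 - 19)/1 = 157.0
Step 3: Compute optimal value.
f(x*) = 8*11.0^2 - 19*11.0 = 759.0


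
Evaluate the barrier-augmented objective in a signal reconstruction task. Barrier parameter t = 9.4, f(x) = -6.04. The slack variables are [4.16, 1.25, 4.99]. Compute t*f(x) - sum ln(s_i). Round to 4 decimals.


Step 1: Compute log-barrier.
ln values: [1.4255, 0.2231, 1.6074]
phi = -(1.4255 + 0.2231 + 1.6074) = -3.2561
Step 2: Compute augmented objective.
t*f(x) = 9.4*-6.04 = -56.776
Total = -56.776 - 3.2561 = -60.0321


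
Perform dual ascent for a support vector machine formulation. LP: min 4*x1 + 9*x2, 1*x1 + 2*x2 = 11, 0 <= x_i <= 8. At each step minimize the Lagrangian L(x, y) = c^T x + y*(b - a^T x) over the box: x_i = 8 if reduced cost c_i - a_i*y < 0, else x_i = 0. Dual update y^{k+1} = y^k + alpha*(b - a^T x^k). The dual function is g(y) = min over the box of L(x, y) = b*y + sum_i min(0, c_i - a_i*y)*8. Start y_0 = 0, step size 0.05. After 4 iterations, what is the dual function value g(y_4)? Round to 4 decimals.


Dual ascent for LP: min 4*x1 + 9*x2, 1*x1 + 2*x2 = 11, 0 <= x_i <= 8
Step 1: y^k = 0.0, reduced costs: (4.0, 9.0)
  x^k = (0.0, 0.0), subgradient = b - a^T x = 11.0
  y^{k+1} = 0.0 + 0.05*11.0 = 0.55
Step 2: y^k = 0.55, reduced costs: (3.45, 7.9)
  x^k = (0.0, 0.0), subgradient = b - a^T x = 11.0
  y^{k+1} = 0.55 + 0.05*11.0 = 1.1
Step 3: y^k = 1.1, reduced costs: (2.9, 6.8)
  x^k = (0.0, 0.0), subgradient = b - a^T x = 11.0
  y^{k+1} = 1.1 + 0.05*11.0 = 1.65
Step 4: y^k = 1.65, reduced costs: (2.35, 5.7)
  x^k = (0.0, 0.0), subgradient = b - a^T x = 11.0
  y^{k+1} = 1.65 + 0.05*11.0 = 2.2
Dual objective at y_4 = 2.2: reduced costs (1.8, 4.6), box minimizer x = (0.0, 0.0)
g(y_4) = b*y + (c1 - a1*y)*x1 + (c2 - a2*y)*x2 = 11*2.2 + 1.8*0.0 + 4.6*0.0 = 24.2 + 0.0 + 0.0 = 24.2


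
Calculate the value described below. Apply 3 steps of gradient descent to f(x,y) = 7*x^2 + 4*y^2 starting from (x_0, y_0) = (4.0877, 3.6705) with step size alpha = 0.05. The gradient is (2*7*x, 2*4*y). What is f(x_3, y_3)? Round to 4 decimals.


Gradient descent on f(x,y) = 7*x^2 + 4*y^2.
Starting point: (4.0877, 3.6705), alpha = 0.05
Step 1: grad_x = 2*7*4.0877 = 57.2278, grad_y = 2*4*3.6705 = 29.364
  x_1 = 4.0877 - 0.05*57.2278 = 1.2263
  y_1 = 3.6705 - 0.05*29.364 = 2.2023
Step 2: grad_x = 2*7*1.2263 = 17.1683, grad_y = 2*4*2.2023 = 17.6184
  x_2 = 1.2263 - 0.05*17.1683 = 0.3679
  y_2 = 2.2023 - 0.05*17.6184 = 1.3214
Step 3: grad_x = 2*7*0.3679 = 5.1505, grad_y = 2*4*1.3214 = 10.571
  x_3 = 0.3679 - 0.05*5.1505 = 0.1104
  y_3 = 1.3214 - 0.05*10.571 = 0.7928
f(0.1104, 0.7928) = 7*0.1104^2 + 4*0.7928^2 = 2.5996


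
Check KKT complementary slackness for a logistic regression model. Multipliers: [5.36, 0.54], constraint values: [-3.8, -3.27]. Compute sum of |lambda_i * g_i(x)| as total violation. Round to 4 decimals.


KKT complementary slackness check:
lambda_1 * g_1 = 5.36 * -3.8 = -20.368
lambda_2 * g_2 = 0.54 * -3.27 = -1.7658
Total violation = 20.368 + 1.7658 = 22.1338


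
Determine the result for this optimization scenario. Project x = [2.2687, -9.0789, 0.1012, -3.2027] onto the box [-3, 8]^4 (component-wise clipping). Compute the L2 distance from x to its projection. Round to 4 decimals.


Project each component onto [-3, 8].
clip(2.2687) = 2.2687, clip(-9.0789) = -3.0, clip(0.1012) = 0.1012, clip(-3.2027) = -3.0
Projection = [2.2687, -3.0, 0.1012, -3.0]
Squared diffs: [0.0, 36.953, 0.0, 0.0411]
Distance = sqrt(36.9941) = 6.0823


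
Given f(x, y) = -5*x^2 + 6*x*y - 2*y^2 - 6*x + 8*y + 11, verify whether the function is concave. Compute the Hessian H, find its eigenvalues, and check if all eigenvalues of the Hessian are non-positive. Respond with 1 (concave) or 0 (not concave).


The Hessian of f(x,y) = -5*x^2 + 6*x*y - 2*y^2 - 6*x + 8*y + 11 is:
H = [[-10, 6], [6, -4]]
Trace = -10 - 4 = -14
Determinant = -10*-4 - (6)^2 = 4
Discriminant = (-14)^2 - 4*4 = 180.0
Eigenvalues: lambda_1 = -13.7082, lambda_2 = -0.2918
The function is concave.

1


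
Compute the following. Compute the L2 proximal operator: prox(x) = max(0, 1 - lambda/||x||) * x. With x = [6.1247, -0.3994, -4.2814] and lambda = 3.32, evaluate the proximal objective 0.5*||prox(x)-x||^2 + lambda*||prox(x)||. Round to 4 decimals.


Step 1: Compute ||x||.
||x|| = 7.4834
Step 2: Compute scaling factor.
scale = max(0, 1 - 3.32/7.4834) = 0.5564
Step 3: prox(x) = [3.4075, -0.2222, -2.382]
||prox(x)|| = 4.1634
Step 4: Proximal objective.
0.5*||prox-x||^2 = 5.5112
lambda*||prox|| = 13.8225
Total = 19.3338


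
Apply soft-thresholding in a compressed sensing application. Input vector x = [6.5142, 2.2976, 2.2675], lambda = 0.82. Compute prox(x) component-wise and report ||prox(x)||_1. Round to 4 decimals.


Soft-thresholding with lambda = 0.82:
prox(6.5142) = sign(6.5142)*max(|6.5142| - 0.82, 0) = 5.6942
prox(2.2976) = sign(2.2976)*max(|2.2976| - 0.82, 0) = 1.4776
prox(2.2675) = sign(2.2675)*max(|2.2675| - 0.82, 0) = 1.4475
prox(x) = [5.6942, 1.4776, 1.4475]
||prox(x)||_1 = 5.6942 + 1.4776 + 1.4475 = 8.6193


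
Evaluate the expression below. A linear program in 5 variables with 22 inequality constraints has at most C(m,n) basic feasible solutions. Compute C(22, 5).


Each vertex corresponds to some choice of n active constraints out of m, so the number of vertices is at most C(m, n) = m! / (n!(m-n)!).
m = 22, n = 5
Numerator: 22 * 21 * 20 * 19 * 18
Denominator: 5! = 120
C(22, 5) = 26334


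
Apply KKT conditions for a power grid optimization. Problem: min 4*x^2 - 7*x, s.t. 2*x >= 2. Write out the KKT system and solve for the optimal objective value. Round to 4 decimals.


Step 1: Try lambda = 0 (constraint inactive).
x_unc = 7/(2*4) = 0.875
Check: 2*0.875 = 1.75 < 2 -- violated!
Step 2: Constraint must be active: 2*x = 2
x* = 2/2 = 1.0
lambda = (2*4*1.0 - 7)/2 = 0.5
Step 3: Compute optimal value.
f(x*) = 4*1.0^2 - 7*1.0 = -3.0


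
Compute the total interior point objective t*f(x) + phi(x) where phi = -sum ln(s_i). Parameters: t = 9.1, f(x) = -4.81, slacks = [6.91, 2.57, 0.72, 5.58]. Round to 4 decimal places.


Step 1: Compute log-barrier.
ln values: [1.933, 0.9439, -0.3285, 1.7192]
phi = -(1.933 + 0.9439 - 0.3285 + 1.7192) = -4.2676
Step 2: Compute augmented objective.
t*f(x) = 9.1*-4.81 = -43.771
Total = -43.771 - 4.2676 = -48.0386


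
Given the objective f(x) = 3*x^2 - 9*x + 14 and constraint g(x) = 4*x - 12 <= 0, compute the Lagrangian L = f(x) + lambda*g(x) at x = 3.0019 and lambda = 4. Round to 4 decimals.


Step 1: Evaluate f(x).
f(3.0019) = 3*3.0019^2 - 9*3.0019 + 14 = 14.0171
Step 2: Evaluate g(x).
g(3.0019) = 4*3.0019 - 12 = 0.0076
Step 3: Compute Lagrangian.
L = 14.0171 + 4*0.0076 = 14.0475


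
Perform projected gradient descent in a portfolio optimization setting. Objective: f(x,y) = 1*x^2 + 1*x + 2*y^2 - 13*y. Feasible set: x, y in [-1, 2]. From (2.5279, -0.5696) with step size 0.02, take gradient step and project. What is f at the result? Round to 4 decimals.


Step 1: Compute gradient at (2.5279, -0.5696).
grad_x = 2*1*2.5279 + 1 = 6.0558
grad_y = 2*2*-0.5696 - 13 = -15.2784
Step 2: Gradient step.
x_raw = 2.5279 - 0.02*6.0558 = 2.4068
y_raw = -0.5696 - 0.02*-15.2784 = -0.264
Step 3: Project onto [-1, 2].
x_proj = clip(2.4068) = 2.0
y_proj = clip(-0.264) = -0.264
Step 4: Evaluate f.
f(2.0, -0.264) = 9.5718


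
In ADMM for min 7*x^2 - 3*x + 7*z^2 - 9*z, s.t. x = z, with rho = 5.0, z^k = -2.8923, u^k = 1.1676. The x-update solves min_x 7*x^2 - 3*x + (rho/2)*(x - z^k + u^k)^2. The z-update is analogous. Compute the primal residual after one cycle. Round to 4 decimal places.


ADMM iteration with rho = 5.0, z^k = -2.8923, u^k = 1.1676
Step 1: x-update.
Minimize 7*x^2 - 3*x + (5.0/2)*(x + 2.8923 + 1.1676)^2
FOC: (2*7 + 5.0)*x = 3 + 5.0*(-2.8923 - 1.1676)
x^{k+1} = -0.9105
Step 2: z-update.
Minimize 7*z^2 - 9*z + (5.0/2)*(-0.9105 - z + 1.1676)^2
FOC: (2*7 + 5.0)*z = 9 + 5.0*(-0.9105 + 1.1676)
z^{k+1} = 0.5413
Step 3: u-update.
u^{k+1} = 1.1676 - 0.9105 - 0.5413 = -0.2842
Step 4: Primal residual = |-0.9105 - 0.5413| = 1.4518


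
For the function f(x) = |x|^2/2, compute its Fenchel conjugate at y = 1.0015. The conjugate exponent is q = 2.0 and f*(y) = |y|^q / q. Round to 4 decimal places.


The conjugate exponent q satisfies 1/p + 1/q = 1.
p = 2, so q = 2/(2 - 1) = 2.0
|y|^q = 1.0015^2.0 = 1.003
f*(1.0015) = 1.003 / 2.0 = 0.5015


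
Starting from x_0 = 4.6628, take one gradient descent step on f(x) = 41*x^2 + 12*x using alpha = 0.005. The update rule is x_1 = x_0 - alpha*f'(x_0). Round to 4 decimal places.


We compute the gradient at x_0 and apply the update.
f'(x) = 82*x + 12
f'(4.6628) = 82*4.6628 + 12 = 394.3496
x_1 = 4.6628 - 0.005*394.3496 = 2.6911


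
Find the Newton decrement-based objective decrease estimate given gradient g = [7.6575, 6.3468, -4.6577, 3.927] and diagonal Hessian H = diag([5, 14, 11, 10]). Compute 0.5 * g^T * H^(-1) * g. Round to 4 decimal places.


Step 1: H is diagonal, so H^(-1) * g = [1.5315, 0.4533, -0.4234, 0.3927].
Step 2: g^T H^(-1) g = sum_i g_i^2 / H_ii
  = (7.6575)^2/5 + (6.3468)^2/14 + (-4.6577)^2/11 + (3.927)^2/10
  = 11.7275 + 2.8773 + 1.9722 + 1.5421 = 18.1191
Step 3: Objective decrease = 0.5 * g^T H^(-1) g = 9.0595


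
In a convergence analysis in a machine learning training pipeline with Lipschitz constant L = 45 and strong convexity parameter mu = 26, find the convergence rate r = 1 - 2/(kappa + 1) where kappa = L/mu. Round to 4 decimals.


Step 1: Compute the condition number.
kappa = L/mu = 45/26 = 1.7308
Step 2: Compute the convergence rate.
r = 1 - 2/(kappa + 1) = 1 - 2*mu/(L + mu) = (L - mu)/(L + mu) = 19/71 = 0.2676


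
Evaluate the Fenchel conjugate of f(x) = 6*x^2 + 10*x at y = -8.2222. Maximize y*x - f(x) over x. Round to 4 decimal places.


f*(y) = sup_x {y*x - a*x^2 - b*x} = sup_x {(y-b)*x - a*x^2}
FOC: (y - b) - 2a*x = 0 => x* = (y - b)/(2a)
x* = (-8.2222 - 10)/(2*6) = -1.5185
f*(-8.2222) = (y-b)^2/(4a) = (-8.2222 - 10)^2/(4*6)
= 332.0486/24 = 13.8354


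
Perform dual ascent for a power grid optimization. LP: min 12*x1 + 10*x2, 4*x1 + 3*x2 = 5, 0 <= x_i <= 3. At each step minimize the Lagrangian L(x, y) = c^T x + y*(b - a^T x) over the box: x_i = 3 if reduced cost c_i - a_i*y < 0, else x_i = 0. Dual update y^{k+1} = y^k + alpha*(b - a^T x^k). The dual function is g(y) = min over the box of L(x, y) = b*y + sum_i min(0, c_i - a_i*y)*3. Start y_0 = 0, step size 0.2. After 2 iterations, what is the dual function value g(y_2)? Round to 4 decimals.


Dual ascent for LP: min 12*x1 + 10*x2, 4*x1 + 3*x2 = 5, 0 <= x_i <= 3
Step 1: y^k = 0.0, reduced costs: (12.0, 10.0)
  x^k = (0.0, 0.0), subgradient = b - a^T x = 5.0
  y^{k+1} = 0.0 + 0.2*5.0 = 1.0
Step 2: y^k = 1.0, reduced costs: (8.0, 7.0)
  x^k = (0.0, 0.0), subgradient = b - a^T x = 5.0
  y^{k+1} = 1.0 + 0.2*5.0 = 2.0
Dual objective at y_2 = 2.0: reduced costs (4.0, 4.0), box minimizer x = (0.0, 0.0)
g(y_2) = b*y + (c1 - a1*y)*x1 + (c2 - a2*y)*x2 = 5*2.0 + 4.0*0.0 + 4.0*0.0 = 10.0 + 0.0 + 0.0 = 10.0


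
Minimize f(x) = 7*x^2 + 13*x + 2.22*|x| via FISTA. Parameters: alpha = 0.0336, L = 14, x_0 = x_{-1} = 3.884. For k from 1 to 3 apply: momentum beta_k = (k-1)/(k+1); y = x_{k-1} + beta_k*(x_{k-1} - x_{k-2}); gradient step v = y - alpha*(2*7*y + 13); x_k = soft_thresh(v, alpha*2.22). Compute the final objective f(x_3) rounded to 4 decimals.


FISTA on f(x) = 7*x^2 + 13*x + 2.22*|x|
L = 14, alpha = 0.0336
Iteration 1: beta = 0.0, y = 3.884 + 0.0*(3.884 - 3.884) = 3.884
  grad(y) = 67.376, v = y - alpha*grad = 1.6202
  prox(v) = soft_thresh(1.6202, 0.0746) = 1.5456
Iteration 2: beta = 0.3333, y = 1.5456 + 0.3333*(1.5456 - 3.884) = 0.7661
  grad(y) = 23.7254, v = y - alpha*grad = -0.0311
  prox(v) = soft_thresh(-0.0311, 0.0746) = 0.0
Iteration 3: beta = 0.5, y = 0.0 + 0.5*(0.0 - 1.5456) = -0.7728
  grad(y) = 2.181, v = y - alpha*grad = -0.8461
  prox(v) = soft_thresh(-0.8461, 0.0746) = -0.7715
f(x_3) = 7*(-0.7715)^2 + 13*(-0.7715) + 2.22*|-0.7715| = -4.1503
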